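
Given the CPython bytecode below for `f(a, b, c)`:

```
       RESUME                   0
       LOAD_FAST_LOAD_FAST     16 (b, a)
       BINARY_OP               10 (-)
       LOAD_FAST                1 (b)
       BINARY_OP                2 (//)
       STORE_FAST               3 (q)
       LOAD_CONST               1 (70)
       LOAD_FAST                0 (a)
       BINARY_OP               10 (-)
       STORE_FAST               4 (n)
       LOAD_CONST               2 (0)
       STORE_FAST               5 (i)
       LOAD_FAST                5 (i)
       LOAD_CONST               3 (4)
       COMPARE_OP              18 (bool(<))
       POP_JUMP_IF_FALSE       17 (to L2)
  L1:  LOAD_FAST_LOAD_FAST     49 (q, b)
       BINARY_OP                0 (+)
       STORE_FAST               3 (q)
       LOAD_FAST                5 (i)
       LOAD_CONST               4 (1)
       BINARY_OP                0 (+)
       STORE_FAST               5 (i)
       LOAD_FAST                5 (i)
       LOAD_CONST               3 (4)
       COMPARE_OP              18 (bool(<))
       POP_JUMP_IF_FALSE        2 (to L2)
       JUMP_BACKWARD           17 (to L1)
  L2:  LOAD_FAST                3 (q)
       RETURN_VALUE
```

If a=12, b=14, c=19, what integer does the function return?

LOAD_FAST_LOAD_FAST b,a → push 14,12. Stack: [14, 12]
BINARY_OP - → 14 - 12 = 2. Stack: [2]
LOAD_FAST b → push 14. Stack: [2, 14]
BINARY_OP // → 2 // 14 = 0. Stack: [0]
STORE_FAST q → q=0. Stack: []
LOAD_CONST → push 70. Stack: [70]
LOAD_FAST a → push 12. Stack: [70, 12]
BINARY_OP - → 70 - 12 = 58. Stack: [58]
STORE_FAST n → n=58. Stack: []
LOAD_CONST → push 0. Stack: [0]
STORE_FAST i → i=0. Stack: []
LOAD_FAST i → push 0. Stack: [0]
LOAD_CONST → push 4. Stack: [0, 4]
COMPARE_OP bool(<) → 0 vs 4 = True. Stack: [True]
POP_JUMP_IF_FALSE → pop True; no jump. Stack: []
LOAD_FAST_LOAD_FAST q,b → push 0,14. Stack: [0, 14]
BINARY_OP + → 0 + 14 = 14. Stack: [14]
STORE_FAST q → q=14. Stack: []
LOAD_FAST i → push 0. Stack: [0]
LOAD_CONST → push 1. Stack: [0, 1]
BINARY_OP + → 0 + 1 = 1. Stack: [1]
STORE_FAST i → i=1. Stack: []
LOAD_FAST i → push 1. Stack: [1]
LOAD_CONST → push 4. Stack: [1, 4]
COMPARE_OP bool(<) → 1 vs 4 = True. Stack: [True]
POP_JUMP_IF_FALSE → pop True; no jump. Stack: []
LOAD_FAST_LOAD_FAST q,b → push 14,14. Stack: [14, 14]
BINARY_OP + → 14 + 14 = 28. Stack: [28]
STORE_FAST q → q=28. Stack: []
LOAD_FAST i → push 1. Stack: [1]
LOAD_CONST → push 1. Stack: [1, 1]
BINARY_OP + → 1 + 1 = 2. Stack: [2]
STORE_FAST i → i=2. Stack: []
LOAD_FAST i → push 2. Stack: [2]
LOAD_CONST → push 4. Stack: [2, 4]
COMPARE_OP bool(<) → 2 vs 4 = True. Stack: [True]
POP_JUMP_IF_FALSE → pop True; no jump. Stack: []
LOAD_FAST_LOAD_FAST q,b → push 28,14. Stack: [28, 14]
BINARY_OP + → 28 + 14 = 42. Stack: [42]
STORE_FAST q → q=42. Stack: []
LOAD_FAST i → push 2. Stack: [2]
LOAD_CONST → push 1. Stack: [2, 1]
BINARY_OP + → 2 + 1 = 3. Stack: [3]
STORE_FAST i → i=3. Stack: []
LOAD_FAST i → push 3. Stack: [3]
LOAD_CONST → push 4. Stack: [3, 4]
COMPARE_OP bool(<) → 3 vs 4 = True. Stack: [True]
POP_JUMP_IF_FALSE → pop True; no jump. Stack: []
LOAD_FAST_LOAD_FAST q,b → push 42,14. Stack: [42, 14]
BINARY_OP + → 42 + 14 = 56. Stack: [56]
STORE_FAST q → q=56. Stack: []
LOAD_FAST i → push 3. Stack: [3]
LOAD_CONST → push 1. Stack: [3, 1]
BINARY_OP + → 3 + 1 = 4. Stack: [4]
STORE_FAST i → i=4. Stack: []
LOAD_FAST i → push 4. Stack: [4]
LOAD_CONST → push 4. Stack: [4, 4]
COMPARE_OP bool(<) → 4 vs 4 = False. Stack: [False]
POP_JUMP_IF_FALSE → pop False; jump. Stack: []
LOAD_FAST q → push 56. Stack: [56]
RETURN_VALUE → return 56.

56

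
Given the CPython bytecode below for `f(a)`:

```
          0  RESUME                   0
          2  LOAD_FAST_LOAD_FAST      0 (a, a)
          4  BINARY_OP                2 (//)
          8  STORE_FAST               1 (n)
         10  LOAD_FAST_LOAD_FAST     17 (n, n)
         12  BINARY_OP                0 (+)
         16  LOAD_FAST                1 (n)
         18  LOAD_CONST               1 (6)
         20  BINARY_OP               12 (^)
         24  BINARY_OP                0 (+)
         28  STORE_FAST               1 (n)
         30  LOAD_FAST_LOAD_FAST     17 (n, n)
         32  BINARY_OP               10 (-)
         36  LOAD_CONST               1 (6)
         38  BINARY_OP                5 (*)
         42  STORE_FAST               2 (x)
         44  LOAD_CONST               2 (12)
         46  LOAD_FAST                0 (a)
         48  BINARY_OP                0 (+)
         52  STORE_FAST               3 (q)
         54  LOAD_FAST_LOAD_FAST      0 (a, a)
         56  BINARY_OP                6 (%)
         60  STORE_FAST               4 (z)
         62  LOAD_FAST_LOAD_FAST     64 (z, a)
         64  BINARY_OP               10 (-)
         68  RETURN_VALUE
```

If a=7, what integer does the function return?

LOAD_FAST_LOAD_FAST a,a → push 7,7. Stack: [7, 7]
BINARY_OP // → 7 // 7 = 1. Stack: [1]
STORE_FAST n → n=1. Stack: []
LOAD_FAST_LOAD_FAST n,n → push 1,1. Stack: [1, 1]
BINARY_OP + → 1 + 1 = 2. Stack: [2]
LOAD_FAST n → push 1. Stack: [2, 1]
LOAD_CONST → push 6. Stack: [2, 1, 6]
BINARY_OP ^ → 1 ^ 6 = 7. Stack: [2, 7]
BINARY_OP + → 2 + 7 = 9. Stack: [9]
STORE_FAST n → n=9. Stack: []
LOAD_FAST_LOAD_FAST n,n → push 9,9. Stack: [9, 9]
BINARY_OP - → 9 - 9 = 0. Stack: [0]
LOAD_CONST → push 6. Stack: [0, 6]
BINARY_OP * → 0 * 6 = 0. Stack: [0]
STORE_FAST x → x=0. Stack: []
LOAD_CONST → push 12. Stack: [12]
LOAD_FAST a → push 7. Stack: [12, 7]
BINARY_OP + → 12 + 7 = 19. Stack: [19]
STORE_FAST q → q=19. Stack: []
LOAD_FAST_LOAD_FAST a,a → push 7,7. Stack: [7, 7]
BINARY_OP % → 7 % 7 = 0. Stack: [0]
STORE_FAST z → z=0. Stack: []
LOAD_FAST_LOAD_FAST z,a → push 0,7. Stack: [0, 7]
BINARY_OP - → 0 - 7 = -7. Stack: [-7]
RETURN_VALUE → return -7.

-7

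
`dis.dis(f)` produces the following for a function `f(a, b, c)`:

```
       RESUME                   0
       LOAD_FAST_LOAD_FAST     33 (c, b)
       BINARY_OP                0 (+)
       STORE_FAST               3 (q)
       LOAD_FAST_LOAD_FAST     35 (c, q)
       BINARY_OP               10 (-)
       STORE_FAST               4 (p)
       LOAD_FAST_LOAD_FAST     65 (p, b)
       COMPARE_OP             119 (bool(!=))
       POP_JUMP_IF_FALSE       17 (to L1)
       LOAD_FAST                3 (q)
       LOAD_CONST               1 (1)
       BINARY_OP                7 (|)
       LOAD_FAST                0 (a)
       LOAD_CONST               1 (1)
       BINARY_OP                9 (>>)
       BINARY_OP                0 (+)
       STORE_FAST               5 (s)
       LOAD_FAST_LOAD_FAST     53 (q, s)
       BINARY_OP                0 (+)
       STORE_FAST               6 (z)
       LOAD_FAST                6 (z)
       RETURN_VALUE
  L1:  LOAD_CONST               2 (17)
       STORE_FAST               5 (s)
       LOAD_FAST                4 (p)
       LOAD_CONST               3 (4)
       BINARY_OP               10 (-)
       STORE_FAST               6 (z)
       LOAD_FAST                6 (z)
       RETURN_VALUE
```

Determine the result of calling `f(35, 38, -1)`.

91

LOAD_FAST_LOAD_FAST c,b → push -1,38. Stack: [-1, 38]
BINARY_OP + → -1 + 38 = 37. Stack: [37]
STORE_FAST q → q=37. Stack: []
LOAD_FAST_LOAD_FAST c,q → push -1,37. Stack: [-1, 37]
BINARY_OP - → -1 - 37 = -38. Stack: [-38]
STORE_FAST p → p=-38. Stack: []
LOAD_FAST_LOAD_FAST p,b → push -38,38. Stack: [-38, 38]
COMPARE_OP bool(!=) → -38 vs 38 = True. Stack: [True]
POP_JUMP_IF_FALSE → pop True; no jump. Stack: []
LOAD_FAST q → push 37. Stack: [37]
LOAD_CONST → push 1. Stack: [37, 1]
BINARY_OP | → 37 | 1 = 37. Stack: [37]
LOAD_FAST a → push 35. Stack: [37, 35]
LOAD_CONST → push 1. Stack: [37, 35, 1]
BINARY_OP >> → 35 >> 1 = 17. Stack: [37, 17]
BINARY_OP + → 37 + 17 = 54. Stack: [54]
STORE_FAST s → s=54. Stack: []
LOAD_FAST_LOAD_FAST q,s → push 37,54. Stack: [37, 54]
BINARY_OP + → 37 + 54 = 91. Stack: [91]
STORE_FAST z → z=91. Stack: []
LOAD_FAST z → push 91. Stack: [91]
RETURN_VALUE → return 91.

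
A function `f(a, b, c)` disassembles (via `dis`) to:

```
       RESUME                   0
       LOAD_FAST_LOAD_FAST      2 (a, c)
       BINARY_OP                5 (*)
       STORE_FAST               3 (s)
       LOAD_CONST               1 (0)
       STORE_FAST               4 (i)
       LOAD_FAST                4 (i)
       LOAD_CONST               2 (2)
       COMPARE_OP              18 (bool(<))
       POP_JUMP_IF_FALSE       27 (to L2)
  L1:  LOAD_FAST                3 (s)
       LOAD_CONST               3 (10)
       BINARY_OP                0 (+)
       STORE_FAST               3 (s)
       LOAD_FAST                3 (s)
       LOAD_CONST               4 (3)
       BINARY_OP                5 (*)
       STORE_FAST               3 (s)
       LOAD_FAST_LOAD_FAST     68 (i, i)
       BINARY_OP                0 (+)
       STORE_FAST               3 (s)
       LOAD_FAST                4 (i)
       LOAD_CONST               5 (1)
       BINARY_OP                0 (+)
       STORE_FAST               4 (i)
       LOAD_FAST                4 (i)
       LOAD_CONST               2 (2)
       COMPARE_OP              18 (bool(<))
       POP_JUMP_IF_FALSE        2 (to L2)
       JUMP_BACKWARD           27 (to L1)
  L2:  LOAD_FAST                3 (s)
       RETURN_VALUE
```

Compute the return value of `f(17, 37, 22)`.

LOAD_FAST_LOAD_FAST a,c → push 17,22. Stack: [17, 22]
BINARY_OP * → 17 * 22 = 374. Stack: [374]
STORE_FAST s → s=374. Stack: []
LOAD_CONST → push 0. Stack: [0]
STORE_FAST i → i=0. Stack: []
LOAD_FAST i → push 0. Stack: [0]
LOAD_CONST → push 2. Stack: [0, 2]
COMPARE_OP bool(<) → 0 vs 2 = True. Stack: [True]
POP_JUMP_IF_FALSE → pop True; no jump. Stack: []
LOAD_FAST s → push 374. Stack: [374]
LOAD_CONST → push 10. Stack: [374, 10]
BINARY_OP + → 374 + 10 = 384. Stack: [384]
STORE_FAST s → s=384. Stack: []
LOAD_FAST s → push 384. Stack: [384]
LOAD_CONST → push 3. Stack: [384, 3]
BINARY_OP * → 384 * 3 = 1152. Stack: [1152]
STORE_FAST s → s=1152. Stack: []
LOAD_FAST_LOAD_FAST i,i → push 0,0. Stack: [0, 0]
BINARY_OP + → 0 + 0 = 0. Stack: [0]
STORE_FAST s → s=0. Stack: []
LOAD_FAST i → push 0. Stack: [0]
LOAD_CONST → push 1. Stack: [0, 1]
BINARY_OP + → 0 + 1 = 1. Stack: [1]
STORE_FAST i → i=1. Stack: []
LOAD_FAST i → push 1. Stack: [1]
LOAD_CONST → push 2. Stack: [1, 2]
COMPARE_OP bool(<) → 1 vs 2 = True. Stack: [True]
POP_JUMP_IF_FALSE → pop True; no jump. Stack: []
LOAD_FAST s → push 0. Stack: [0]
LOAD_CONST → push 10. Stack: [0, 10]
BINARY_OP + → 0 + 10 = 10. Stack: [10]
STORE_FAST s → s=10. Stack: []
LOAD_FAST s → push 10. Stack: [10]
LOAD_CONST → push 3. Stack: [10, 3]
BINARY_OP * → 10 * 3 = 30. Stack: [30]
STORE_FAST s → s=30. Stack: []
LOAD_FAST_LOAD_FAST i,i → push 1,1. Stack: [1, 1]
BINARY_OP + → 1 + 1 = 2. Stack: [2]
STORE_FAST s → s=2. Stack: []
LOAD_FAST i → push 1. Stack: [1]
LOAD_CONST → push 1. Stack: [1, 1]
BINARY_OP + → 1 + 1 = 2. Stack: [2]
STORE_FAST i → i=2. Stack: []
LOAD_FAST i → push 2. Stack: [2]
LOAD_CONST → push 2. Stack: [2, 2]
COMPARE_OP bool(<) → 2 vs 2 = False. Stack: [False]
POP_JUMP_IF_FALSE → pop False; jump. Stack: []
LOAD_FAST s → push 2. Stack: [2]
RETURN_VALUE → return 2.

2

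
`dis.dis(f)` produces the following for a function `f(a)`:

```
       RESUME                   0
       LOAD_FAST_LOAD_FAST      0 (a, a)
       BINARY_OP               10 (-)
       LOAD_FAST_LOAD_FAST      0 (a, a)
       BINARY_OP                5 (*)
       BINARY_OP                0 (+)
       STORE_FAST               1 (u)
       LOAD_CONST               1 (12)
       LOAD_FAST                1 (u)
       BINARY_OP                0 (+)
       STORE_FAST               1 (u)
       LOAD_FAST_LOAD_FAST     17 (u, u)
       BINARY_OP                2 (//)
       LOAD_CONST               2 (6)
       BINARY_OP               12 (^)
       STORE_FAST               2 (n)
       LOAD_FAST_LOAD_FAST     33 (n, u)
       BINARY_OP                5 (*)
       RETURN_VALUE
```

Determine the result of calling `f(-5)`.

259

LOAD_FAST_LOAD_FAST a,a → push -5,-5. Stack: [-5, -5]
BINARY_OP - → -5 - -5 = 0. Stack: [0]
LOAD_FAST_LOAD_FAST a,a → push -5,-5. Stack: [0, -5, -5]
BINARY_OP * → -5 * -5 = 25. Stack: [0, 25]
BINARY_OP + → 0 + 25 = 25. Stack: [25]
STORE_FAST u → u=25. Stack: []
LOAD_CONST → push 12. Stack: [12]
LOAD_FAST u → push 25. Stack: [12, 25]
BINARY_OP + → 12 + 25 = 37. Stack: [37]
STORE_FAST u → u=37. Stack: []
LOAD_FAST_LOAD_FAST u,u → push 37,37. Stack: [37, 37]
BINARY_OP // → 37 // 37 = 1. Stack: [1]
LOAD_CONST → push 6. Stack: [1, 6]
BINARY_OP ^ → 1 ^ 6 = 7. Stack: [7]
STORE_FAST n → n=7. Stack: []
LOAD_FAST_LOAD_FAST n,u → push 7,37. Stack: [7, 37]
BINARY_OP * → 7 * 37 = 259. Stack: [259]
RETURN_VALUE → return 259.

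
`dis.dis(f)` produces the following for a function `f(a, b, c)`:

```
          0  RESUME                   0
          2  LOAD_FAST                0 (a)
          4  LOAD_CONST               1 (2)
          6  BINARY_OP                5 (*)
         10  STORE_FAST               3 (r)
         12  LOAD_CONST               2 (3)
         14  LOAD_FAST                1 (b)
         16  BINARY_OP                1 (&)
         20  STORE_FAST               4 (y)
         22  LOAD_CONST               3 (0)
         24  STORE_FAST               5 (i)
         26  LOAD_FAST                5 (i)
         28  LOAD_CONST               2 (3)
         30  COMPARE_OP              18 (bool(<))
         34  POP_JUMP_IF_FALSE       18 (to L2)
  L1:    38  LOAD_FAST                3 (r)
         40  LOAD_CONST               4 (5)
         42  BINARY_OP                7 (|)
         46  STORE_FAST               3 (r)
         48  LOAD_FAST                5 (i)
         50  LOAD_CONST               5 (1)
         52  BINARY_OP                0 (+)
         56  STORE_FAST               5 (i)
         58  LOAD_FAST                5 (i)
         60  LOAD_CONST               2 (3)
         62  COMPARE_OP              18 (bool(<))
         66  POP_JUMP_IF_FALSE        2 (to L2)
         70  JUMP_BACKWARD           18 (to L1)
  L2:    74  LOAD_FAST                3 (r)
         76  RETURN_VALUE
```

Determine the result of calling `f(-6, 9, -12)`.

LOAD_FAST a → push -6. Stack: [-6]
LOAD_CONST → push 2. Stack: [-6, 2]
BINARY_OP * → -6 * 2 = -12. Stack: [-12]
STORE_FAST r → r=-12. Stack: []
LOAD_CONST → push 3. Stack: [3]
LOAD_FAST b → push 9. Stack: [3, 9]
BINARY_OP & → 3 & 9 = 1. Stack: [1]
STORE_FAST y → y=1. Stack: []
LOAD_CONST → push 0. Stack: [0]
STORE_FAST i → i=0. Stack: []
LOAD_FAST i → push 0. Stack: [0]
LOAD_CONST → push 3. Stack: [0, 3]
COMPARE_OP bool(<) → 0 vs 3 = True. Stack: [True]
POP_JUMP_IF_FALSE → pop True; no jump. Stack: []
LOAD_FAST r → push -12. Stack: [-12]
LOAD_CONST → push 5. Stack: [-12, 5]
BINARY_OP | → -12 | 5 = -11. Stack: [-11]
STORE_FAST r → r=-11. Stack: []
LOAD_FAST i → push 0. Stack: [0]
LOAD_CONST → push 1. Stack: [0, 1]
BINARY_OP + → 0 + 1 = 1. Stack: [1]
STORE_FAST i → i=1. Stack: []
LOAD_FAST i → push 1. Stack: [1]
LOAD_CONST → push 3. Stack: [1, 3]
COMPARE_OP bool(<) → 1 vs 3 = True. Stack: [True]
POP_JUMP_IF_FALSE → pop True; no jump. Stack: []
LOAD_FAST r → push -11. Stack: [-11]
LOAD_CONST → push 5. Stack: [-11, 5]
BINARY_OP | → -11 | 5 = -11. Stack: [-11]
STORE_FAST r → r=-11. Stack: []
LOAD_FAST i → push 1. Stack: [1]
LOAD_CONST → push 1. Stack: [1, 1]
BINARY_OP + → 1 + 1 = 2. Stack: [2]
STORE_FAST i → i=2. Stack: []
LOAD_FAST i → push 2. Stack: [2]
LOAD_CONST → push 3. Stack: [2, 3]
COMPARE_OP bool(<) → 2 vs 3 = True. Stack: [True]
POP_JUMP_IF_FALSE → pop True; no jump. Stack: []
LOAD_FAST r → push -11. Stack: [-11]
LOAD_CONST → push 5. Stack: [-11, 5]
BINARY_OP | → -11 | 5 = -11. Stack: [-11]
STORE_FAST r → r=-11. Stack: []
LOAD_FAST i → push 2. Stack: [2]
LOAD_CONST → push 1. Stack: [2, 1]
BINARY_OP + → 2 + 1 = 3. Stack: [3]
STORE_FAST i → i=3. Stack: []
LOAD_FAST i → push 3. Stack: [3]
LOAD_CONST → push 3. Stack: [3, 3]
COMPARE_OP bool(<) → 3 vs 3 = False. Stack: [False]
POP_JUMP_IF_FALSE → pop False; jump. Stack: []
LOAD_FAST r → push -11. Stack: [-11]
RETURN_VALUE → return -11.

-11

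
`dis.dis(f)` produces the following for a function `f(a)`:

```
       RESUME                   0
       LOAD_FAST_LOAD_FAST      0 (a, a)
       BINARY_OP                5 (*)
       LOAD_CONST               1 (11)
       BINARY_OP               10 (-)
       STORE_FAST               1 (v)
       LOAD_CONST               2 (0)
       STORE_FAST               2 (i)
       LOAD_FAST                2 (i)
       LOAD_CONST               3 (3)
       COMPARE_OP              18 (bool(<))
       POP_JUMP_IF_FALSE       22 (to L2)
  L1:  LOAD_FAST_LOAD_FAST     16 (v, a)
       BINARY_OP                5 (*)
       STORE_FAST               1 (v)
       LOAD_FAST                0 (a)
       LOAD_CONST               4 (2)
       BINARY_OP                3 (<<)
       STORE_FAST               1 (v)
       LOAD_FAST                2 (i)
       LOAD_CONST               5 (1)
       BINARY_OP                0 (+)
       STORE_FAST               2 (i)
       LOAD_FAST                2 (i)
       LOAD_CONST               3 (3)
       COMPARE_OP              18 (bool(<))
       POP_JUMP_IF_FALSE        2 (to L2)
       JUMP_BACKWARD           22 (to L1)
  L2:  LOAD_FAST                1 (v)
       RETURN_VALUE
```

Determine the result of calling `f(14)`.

56

LOAD_FAST_LOAD_FAST a,a → push 14,14. Stack: [14, 14]
BINARY_OP * → 14 * 14 = 196. Stack: [196]
LOAD_CONST → push 11. Stack: [196, 11]
BINARY_OP - → 196 - 11 = 185. Stack: [185]
STORE_FAST v → v=185. Stack: []
LOAD_CONST → push 0. Stack: [0]
STORE_FAST i → i=0. Stack: []
LOAD_FAST i → push 0. Stack: [0]
LOAD_CONST → push 3. Stack: [0, 3]
COMPARE_OP bool(<) → 0 vs 3 = True. Stack: [True]
POP_JUMP_IF_FALSE → pop True; no jump. Stack: []
LOAD_FAST_LOAD_FAST v,a → push 185,14. Stack: [185, 14]
BINARY_OP * → 185 * 14 = 2590. Stack: [2590]
STORE_FAST v → v=2590. Stack: []
LOAD_FAST a → push 14. Stack: [14]
LOAD_CONST → push 2. Stack: [14, 2]
BINARY_OP << → 14 << 2 = 56. Stack: [56]
STORE_FAST v → v=56. Stack: []
LOAD_FAST i → push 0. Stack: [0]
LOAD_CONST → push 1. Stack: [0, 1]
BINARY_OP + → 0 + 1 = 1. Stack: [1]
STORE_FAST i → i=1. Stack: []
LOAD_FAST i → push 1. Stack: [1]
LOAD_CONST → push 3. Stack: [1, 3]
COMPARE_OP bool(<) → 1 vs 3 = True. Stack: [True]
POP_JUMP_IF_FALSE → pop True; no jump. Stack: []
LOAD_FAST_LOAD_FAST v,a → push 56,14. Stack: [56, 14]
BINARY_OP * → 56 * 14 = 784. Stack: [784]
STORE_FAST v → v=784. Stack: []
LOAD_FAST a → push 14. Stack: [14]
LOAD_CONST → push 2. Stack: [14, 2]
BINARY_OP << → 14 << 2 = 56. Stack: [56]
STORE_FAST v → v=56. Stack: []
LOAD_FAST i → push 1. Stack: [1]
LOAD_CONST → push 1. Stack: [1, 1]
BINARY_OP + → 1 + 1 = 2. Stack: [2]
STORE_FAST i → i=2. Stack: []
LOAD_FAST i → push 2. Stack: [2]
LOAD_CONST → push 3. Stack: [2, 3]
COMPARE_OP bool(<) → 2 vs 3 = True. Stack: [True]
POP_JUMP_IF_FALSE → pop True; no jump. Stack: []
LOAD_FAST_LOAD_FAST v,a → push 56,14. Stack: [56, 14]
BINARY_OP * → 56 * 14 = 784. Stack: [784]
STORE_FAST v → v=784. Stack: []
LOAD_FAST a → push 14. Stack: [14]
LOAD_CONST → push 2. Stack: [14, 2]
BINARY_OP << → 14 << 2 = 56. Stack: [56]
STORE_FAST v → v=56. Stack: []
LOAD_FAST i → push 2. Stack: [2]
LOAD_CONST → push 1. Stack: [2, 1]
BINARY_OP + → 2 + 1 = 3. Stack: [3]
STORE_FAST i → i=3. Stack: []
LOAD_FAST i → push 3. Stack: [3]
LOAD_CONST → push 3. Stack: [3, 3]
COMPARE_OP bool(<) → 3 vs 3 = False. Stack: [False]
POP_JUMP_IF_FALSE → pop False; jump. Stack: []
LOAD_FAST v → push 56. Stack: [56]
RETURN_VALUE → return 56.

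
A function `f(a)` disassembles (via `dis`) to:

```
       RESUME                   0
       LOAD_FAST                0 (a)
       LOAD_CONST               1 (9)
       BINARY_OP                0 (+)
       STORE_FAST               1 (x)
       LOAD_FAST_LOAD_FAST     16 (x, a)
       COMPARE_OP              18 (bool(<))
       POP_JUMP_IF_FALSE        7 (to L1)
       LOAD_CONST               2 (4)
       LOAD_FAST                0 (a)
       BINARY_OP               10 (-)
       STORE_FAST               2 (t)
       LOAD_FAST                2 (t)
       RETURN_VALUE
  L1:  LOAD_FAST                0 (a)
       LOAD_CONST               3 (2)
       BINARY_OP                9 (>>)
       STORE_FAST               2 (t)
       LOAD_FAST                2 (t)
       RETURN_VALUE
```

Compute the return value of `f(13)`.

LOAD_FAST a → push 13. Stack: [13]
LOAD_CONST → push 9. Stack: [13, 9]
BINARY_OP + → 13 + 9 = 22. Stack: [22]
STORE_FAST x → x=22. Stack: []
LOAD_FAST_LOAD_FAST x,a → push 22,13. Stack: [22, 13]
COMPARE_OP bool(<) → 22 vs 13 = False. Stack: [False]
POP_JUMP_IF_FALSE → pop False; jump. Stack: []
LOAD_FAST a → push 13. Stack: [13]
LOAD_CONST → push 2. Stack: [13, 2]
BINARY_OP >> → 13 >> 2 = 3. Stack: [3]
STORE_FAST t → t=3. Stack: []
LOAD_FAST t → push 3. Stack: [3]
RETURN_VALUE → return 3.

3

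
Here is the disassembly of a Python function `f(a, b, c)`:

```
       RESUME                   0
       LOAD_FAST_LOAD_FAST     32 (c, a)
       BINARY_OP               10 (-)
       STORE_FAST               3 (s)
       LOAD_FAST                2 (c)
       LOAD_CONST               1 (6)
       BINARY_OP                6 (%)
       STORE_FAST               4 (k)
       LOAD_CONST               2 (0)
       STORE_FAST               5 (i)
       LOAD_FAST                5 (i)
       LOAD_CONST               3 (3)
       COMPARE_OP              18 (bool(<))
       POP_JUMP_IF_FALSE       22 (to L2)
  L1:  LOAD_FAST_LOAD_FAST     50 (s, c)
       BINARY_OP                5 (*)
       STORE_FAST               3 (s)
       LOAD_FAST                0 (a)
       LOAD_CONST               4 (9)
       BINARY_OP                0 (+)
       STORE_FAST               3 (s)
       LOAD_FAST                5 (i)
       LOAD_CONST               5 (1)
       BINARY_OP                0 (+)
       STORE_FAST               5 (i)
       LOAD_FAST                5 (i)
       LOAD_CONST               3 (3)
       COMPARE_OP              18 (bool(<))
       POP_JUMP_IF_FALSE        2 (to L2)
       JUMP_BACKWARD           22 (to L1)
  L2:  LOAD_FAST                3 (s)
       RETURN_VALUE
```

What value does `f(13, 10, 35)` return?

22

LOAD_FAST_LOAD_FAST c,a → push 35,13. Stack: [35, 13]
BINARY_OP - → 35 - 13 = 22. Stack: [22]
STORE_FAST s → s=22. Stack: []
LOAD_FAST c → push 35. Stack: [35]
LOAD_CONST → push 6. Stack: [35, 6]
BINARY_OP % → 35 % 6 = 5. Stack: [5]
STORE_FAST k → k=5. Stack: []
LOAD_CONST → push 0. Stack: [0]
STORE_FAST i → i=0. Stack: []
LOAD_FAST i → push 0. Stack: [0]
LOAD_CONST → push 3. Stack: [0, 3]
COMPARE_OP bool(<) → 0 vs 3 = True. Stack: [True]
POP_JUMP_IF_FALSE → pop True; no jump. Stack: []
LOAD_FAST_LOAD_FAST s,c → push 22,35. Stack: [22, 35]
BINARY_OP * → 22 * 35 = 770. Stack: [770]
STORE_FAST s → s=770. Stack: []
LOAD_FAST a → push 13. Stack: [13]
LOAD_CONST → push 9. Stack: [13, 9]
BINARY_OP + → 13 + 9 = 22. Stack: [22]
STORE_FAST s → s=22. Stack: []
LOAD_FAST i → push 0. Stack: [0]
LOAD_CONST → push 1. Stack: [0, 1]
BINARY_OP + → 0 + 1 = 1. Stack: [1]
STORE_FAST i → i=1. Stack: []
LOAD_FAST i → push 1. Stack: [1]
LOAD_CONST → push 3. Stack: [1, 3]
COMPARE_OP bool(<) → 1 vs 3 = True. Stack: [True]
POP_JUMP_IF_FALSE → pop True; no jump. Stack: []
LOAD_FAST_LOAD_FAST s,c → push 22,35. Stack: [22, 35]
BINARY_OP * → 22 * 35 = 770. Stack: [770]
STORE_FAST s → s=770. Stack: []
LOAD_FAST a → push 13. Stack: [13]
LOAD_CONST → push 9. Stack: [13, 9]
BINARY_OP + → 13 + 9 = 22. Stack: [22]
STORE_FAST s → s=22. Stack: []
LOAD_FAST i → push 1. Stack: [1]
LOAD_CONST → push 1. Stack: [1, 1]
BINARY_OP + → 1 + 1 = 2. Stack: [2]
STORE_FAST i → i=2. Stack: []
LOAD_FAST i → push 2. Stack: [2]
LOAD_CONST → push 3. Stack: [2, 3]
COMPARE_OP bool(<) → 2 vs 3 = True. Stack: [True]
POP_JUMP_IF_FALSE → pop True; no jump. Stack: []
LOAD_FAST_LOAD_FAST s,c → push 22,35. Stack: [22, 35]
BINARY_OP * → 22 * 35 = 770. Stack: [770]
STORE_FAST s → s=770. Stack: []
LOAD_FAST a → push 13. Stack: [13]
LOAD_CONST → push 9. Stack: [13, 9]
BINARY_OP + → 13 + 9 = 22. Stack: [22]
STORE_FAST s → s=22. Stack: []
LOAD_FAST i → push 2. Stack: [2]
LOAD_CONST → push 1. Stack: [2, 1]
BINARY_OP + → 2 + 1 = 3. Stack: [3]
STORE_FAST i → i=3. Stack: []
LOAD_FAST i → push 3. Stack: [3]
LOAD_CONST → push 3. Stack: [3, 3]
COMPARE_OP bool(<) → 3 vs 3 = False. Stack: [False]
POP_JUMP_IF_FALSE → pop False; jump. Stack: []
LOAD_FAST s → push 22. Stack: [22]
RETURN_VALUE → return 22.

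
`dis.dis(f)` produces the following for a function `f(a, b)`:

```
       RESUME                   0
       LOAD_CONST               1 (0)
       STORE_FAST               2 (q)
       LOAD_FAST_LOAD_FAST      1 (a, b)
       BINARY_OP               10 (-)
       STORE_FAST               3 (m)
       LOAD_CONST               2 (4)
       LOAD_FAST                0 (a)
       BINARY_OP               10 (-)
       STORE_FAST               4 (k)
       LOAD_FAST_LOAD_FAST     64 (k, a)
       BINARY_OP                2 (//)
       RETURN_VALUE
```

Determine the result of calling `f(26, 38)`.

-1

LOAD_CONST → push 0. Stack: [0]
STORE_FAST q → q=0. Stack: []
LOAD_FAST_LOAD_FAST a,b → push 26,38. Stack: [26, 38]
BINARY_OP - → 26 - 38 = -12. Stack: [-12]
STORE_FAST m → m=-12. Stack: []
LOAD_CONST → push 4. Stack: [4]
LOAD_FAST a → push 26. Stack: [4, 26]
BINARY_OP - → 4 - 26 = -22. Stack: [-22]
STORE_FAST k → k=-22. Stack: []
LOAD_FAST_LOAD_FAST k,a → push -22,26. Stack: [-22, 26]
BINARY_OP // → -22 // 26 = -1. Stack: [-1]
RETURN_VALUE → return -1.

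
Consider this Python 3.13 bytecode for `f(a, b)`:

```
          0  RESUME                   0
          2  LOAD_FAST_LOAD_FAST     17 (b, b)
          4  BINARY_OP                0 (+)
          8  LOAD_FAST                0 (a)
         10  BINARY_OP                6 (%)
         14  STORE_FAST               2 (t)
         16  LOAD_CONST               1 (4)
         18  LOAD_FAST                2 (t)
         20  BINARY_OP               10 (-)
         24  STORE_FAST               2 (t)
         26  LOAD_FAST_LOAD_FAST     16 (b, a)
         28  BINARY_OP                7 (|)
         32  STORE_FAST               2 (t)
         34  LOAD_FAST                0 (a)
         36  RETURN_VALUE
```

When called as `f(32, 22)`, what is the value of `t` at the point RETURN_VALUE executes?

LOAD_FAST_LOAD_FAST b,b → push 22,22. Stack: [22, 22]
BINARY_OP + → 22 + 22 = 44. Stack: [44]
LOAD_FAST a → push 32. Stack: [44, 32]
BINARY_OP % → 44 % 32 = 12. Stack: [12]
STORE_FAST t → t=12. Stack: []
LOAD_CONST → push 4. Stack: [4]
LOAD_FAST t → push 12. Stack: [4, 12]
BINARY_OP - → 4 - 12 = -8. Stack: [-8]
STORE_FAST t → t=-8. Stack: []
LOAD_FAST_LOAD_FAST b,a → push 22,32. Stack: [22, 32]
BINARY_OP | → 22 | 32 = 54. Stack: [54]
STORE_FAST t → t=54. Stack: []
LOAD_FAST a → push 32. Stack: [32]
RETURN_VALUE → return 32.

54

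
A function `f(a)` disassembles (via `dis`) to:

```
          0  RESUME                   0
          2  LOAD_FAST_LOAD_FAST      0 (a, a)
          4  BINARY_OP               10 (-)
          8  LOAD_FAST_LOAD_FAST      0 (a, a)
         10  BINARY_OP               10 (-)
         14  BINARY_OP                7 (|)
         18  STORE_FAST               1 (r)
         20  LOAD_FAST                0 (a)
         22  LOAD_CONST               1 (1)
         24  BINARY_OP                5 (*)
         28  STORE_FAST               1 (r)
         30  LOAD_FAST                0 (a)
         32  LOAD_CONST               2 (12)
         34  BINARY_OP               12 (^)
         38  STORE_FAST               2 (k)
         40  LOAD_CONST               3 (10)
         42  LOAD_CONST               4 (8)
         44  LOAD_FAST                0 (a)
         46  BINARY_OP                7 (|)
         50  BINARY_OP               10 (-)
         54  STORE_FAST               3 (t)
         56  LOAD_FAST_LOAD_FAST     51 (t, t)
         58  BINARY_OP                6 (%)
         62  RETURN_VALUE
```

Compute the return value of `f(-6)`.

0

LOAD_FAST_LOAD_FAST a,a → push -6,-6. Stack: [-6, -6]
BINARY_OP - → -6 - -6 = 0. Stack: [0]
LOAD_FAST_LOAD_FAST a,a → push -6,-6. Stack: [0, -6, -6]
BINARY_OP - → -6 - -6 = 0. Stack: [0, 0]
BINARY_OP | → 0 | 0 = 0. Stack: [0]
STORE_FAST r → r=0. Stack: []
LOAD_FAST a → push -6. Stack: [-6]
LOAD_CONST → push 1. Stack: [-6, 1]
BINARY_OP * → -6 * 1 = -6. Stack: [-6]
STORE_FAST r → r=-6. Stack: []
LOAD_FAST a → push -6. Stack: [-6]
LOAD_CONST → push 12. Stack: [-6, 12]
BINARY_OP ^ → -6 ^ 12 = -10. Stack: [-10]
STORE_FAST k → k=-10. Stack: []
LOAD_CONST → push 10. Stack: [10]
LOAD_CONST → push 8. Stack: [10, 8]
LOAD_FAST a → push -6. Stack: [10, 8, -6]
BINARY_OP | → 8 | -6 = -6. Stack: [10, -6]
BINARY_OP - → 10 - -6 = 16. Stack: [16]
STORE_FAST t → t=16. Stack: []
LOAD_FAST_LOAD_FAST t,t → push 16,16. Stack: [16, 16]
BINARY_OP % → 16 % 16 = 0. Stack: [0]
RETURN_VALUE → return 0.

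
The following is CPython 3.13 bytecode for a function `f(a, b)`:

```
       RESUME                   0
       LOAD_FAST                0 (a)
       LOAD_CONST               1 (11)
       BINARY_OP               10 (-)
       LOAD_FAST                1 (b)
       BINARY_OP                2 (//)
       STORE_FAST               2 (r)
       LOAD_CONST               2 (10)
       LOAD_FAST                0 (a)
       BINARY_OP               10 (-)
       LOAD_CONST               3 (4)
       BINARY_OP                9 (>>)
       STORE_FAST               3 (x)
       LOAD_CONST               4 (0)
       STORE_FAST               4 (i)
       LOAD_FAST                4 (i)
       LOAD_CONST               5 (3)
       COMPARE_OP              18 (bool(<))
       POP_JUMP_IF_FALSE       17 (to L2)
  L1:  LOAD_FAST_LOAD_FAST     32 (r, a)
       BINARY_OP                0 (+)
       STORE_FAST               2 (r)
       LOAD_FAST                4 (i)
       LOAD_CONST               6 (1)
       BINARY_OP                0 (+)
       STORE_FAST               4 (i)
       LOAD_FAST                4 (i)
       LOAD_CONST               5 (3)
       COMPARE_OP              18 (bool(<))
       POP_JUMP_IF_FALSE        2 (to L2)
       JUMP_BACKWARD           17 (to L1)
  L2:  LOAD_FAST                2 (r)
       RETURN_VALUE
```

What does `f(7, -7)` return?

21

LOAD_FAST a → push 7. Stack: [7]
LOAD_CONST → push 11. Stack: [7, 11]
BINARY_OP - → 7 - 11 = -4. Stack: [-4]
LOAD_FAST b → push -7. Stack: [-4, -7]
BINARY_OP // → -4 // -7 = 0. Stack: [0]
STORE_FAST r → r=0. Stack: []
LOAD_CONST → push 10. Stack: [10]
LOAD_FAST a → push 7. Stack: [10, 7]
BINARY_OP - → 10 - 7 = 3. Stack: [3]
LOAD_CONST → push 4. Stack: [3, 4]
BINARY_OP >> → 3 >> 4 = 0. Stack: [0]
STORE_FAST x → x=0. Stack: []
LOAD_CONST → push 0. Stack: [0]
STORE_FAST i → i=0. Stack: []
LOAD_FAST i → push 0. Stack: [0]
LOAD_CONST → push 3. Stack: [0, 3]
COMPARE_OP bool(<) → 0 vs 3 = True. Stack: [True]
POP_JUMP_IF_FALSE → pop True; no jump. Stack: []
LOAD_FAST_LOAD_FAST r,a → push 0,7. Stack: [0, 7]
BINARY_OP + → 0 + 7 = 7. Stack: [7]
STORE_FAST r → r=7. Stack: []
LOAD_FAST i → push 0. Stack: [0]
LOAD_CONST → push 1. Stack: [0, 1]
BINARY_OP + → 0 + 1 = 1. Stack: [1]
STORE_FAST i → i=1. Stack: []
LOAD_FAST i → push 1. Stack: [1]
LOAD_CONST → push 3. Stack: [1, 3]
COMPARE_OP bool(<) → 1 vs 3 = True. Stack: [True]
POP_JUMP_IF_FALSE → pop True; no jump. Stack: []
LOAD_FAST_LOAD_FAST r,a → push 7,7. Stack: [7, 7]
BINARY_OP + → 7 + 7 = 14. Stack: [14]
STORE_FAST r → r=14. Stack: []
LOAD_FAST i → push 1. Stack: [1]
LOAD_CONST → push 1. Stack: [1, 1]
BINARY_OP + → 1 + 1 = 2. Stack: [2]
STORE_FAST i → i=2. Stack: []
LOAD_FAST i → push 2. Stack: [2]
LOAD_CONST → push 3. Stack: [2, 3]
COMPARE_OP bool(<) → 2 vs 3 = True. Stack: [True]
POP_JUMP_IF_FALSE → pop True; no jump. Stack: []
LOAD_FAST_LOAD_FAST r,a → push 14,7. Stack: [14, 7]
BINARY_OP + → 14 + 7 = 21. Stack: [21]
STORE_FAST r → r=21. Stack: []
LOAD_FAST i → push 2. Stack: [2]
LOAD_CONST → push 1. Stack: [2, 1]
BINARY_OP + → 2 + 1 = 3. Stack: [3]
STORE_FAST i → i=3. Stack: []
LOAD_FAST i → push 3. Stack: [3]
LOAD_CONST → push 3. Stack: [3, 3]
COMPARE_OP bool(<) → 3 vs 3 = False. Stack: [False]
POP_JUMP_IF_FALSE → pop False; jump. Stack: []
LOAD_FAST r → push 21. Stack: [21]
RETURN_VALUE → return 21.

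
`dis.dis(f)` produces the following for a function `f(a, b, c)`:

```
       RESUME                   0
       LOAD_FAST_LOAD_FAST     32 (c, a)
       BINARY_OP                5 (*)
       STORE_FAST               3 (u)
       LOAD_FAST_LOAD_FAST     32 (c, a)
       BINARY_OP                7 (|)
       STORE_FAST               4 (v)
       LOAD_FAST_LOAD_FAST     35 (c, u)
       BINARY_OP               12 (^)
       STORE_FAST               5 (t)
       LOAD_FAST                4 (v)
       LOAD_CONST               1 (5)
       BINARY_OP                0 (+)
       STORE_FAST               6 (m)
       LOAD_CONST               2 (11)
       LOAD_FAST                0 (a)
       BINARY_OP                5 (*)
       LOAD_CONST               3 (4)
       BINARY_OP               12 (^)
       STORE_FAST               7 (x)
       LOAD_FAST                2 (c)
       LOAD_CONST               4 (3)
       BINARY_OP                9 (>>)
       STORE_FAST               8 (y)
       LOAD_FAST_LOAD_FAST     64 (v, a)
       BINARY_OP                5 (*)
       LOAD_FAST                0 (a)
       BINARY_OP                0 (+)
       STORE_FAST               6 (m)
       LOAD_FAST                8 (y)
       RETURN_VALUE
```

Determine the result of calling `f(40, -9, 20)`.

LOAD_FAST_LOAD_FAST c,a → push 20,40. Stack: [20, 40]
BINARY_OP * → 20 * 40 = 800. Stack: [800]
STORE_FAST u → u=800. Stack: []
LOAD_FAST_LOAD_FAST c,a → push 20,40. Stack: [20, 40]
BINARY_OP | → 20 | 40 = 60. Stack: [60]
STORE_FAST v → v=60. Stack: []
LOAD_FAST_LOAD_FAST c,u → push 20,800. Stack: [20, 800]
BINARY_OP ^ → 20 ^ 800 = 820. Stack: [820]
STORE_FAST t → t=820. Stack: []
LOAD_FAST v → push 60. Stack: [60]
LOAD_CONST → push 5. Stack: [60, 5]
BINARY_OP + → 60 + 5 = 65. Stack: [65]
STORE_FAST m → m=65. Stack: []
LOAD_CONST → push 11. Stack: [11]
LOAD_FAST a → push 40. Stack: [11, 40]
BINARY_OP * → 11 * 40 = 440. Stack: [440]
LOAD_CONST → push 4. Stack: [440, 4]
BINARY_OP ^ → 440 ^ 4 = 444. Stack: [444]
STORE_FAST x → x=444. Stack: []
LOAD_FAST c → push 20. Stack: [20]
LOAD_CONST → push 3. Stack: [20, 3]
BINARY_OP >> → 20 >> 3 = 2. Stack: [2]
STORE_FAST y → y=2. Stack: []
LOAD_FAST_LOAD_FAST v,a → push 60,40. Stack: [60, 40]
BINARY_OP * → 60 * 40 = 2400. Stack: [2400]
LOAD_FAST a → push 40. Stack: [2400, 40]
BINARY_OP + → 2400 + 40 = 2440. Stack: [2440]
STORE_FAST m → m=2440. Stack: []
LOAD_FAST y → push 2. Stack: [2]
RETURN_VALUE → return 2.

2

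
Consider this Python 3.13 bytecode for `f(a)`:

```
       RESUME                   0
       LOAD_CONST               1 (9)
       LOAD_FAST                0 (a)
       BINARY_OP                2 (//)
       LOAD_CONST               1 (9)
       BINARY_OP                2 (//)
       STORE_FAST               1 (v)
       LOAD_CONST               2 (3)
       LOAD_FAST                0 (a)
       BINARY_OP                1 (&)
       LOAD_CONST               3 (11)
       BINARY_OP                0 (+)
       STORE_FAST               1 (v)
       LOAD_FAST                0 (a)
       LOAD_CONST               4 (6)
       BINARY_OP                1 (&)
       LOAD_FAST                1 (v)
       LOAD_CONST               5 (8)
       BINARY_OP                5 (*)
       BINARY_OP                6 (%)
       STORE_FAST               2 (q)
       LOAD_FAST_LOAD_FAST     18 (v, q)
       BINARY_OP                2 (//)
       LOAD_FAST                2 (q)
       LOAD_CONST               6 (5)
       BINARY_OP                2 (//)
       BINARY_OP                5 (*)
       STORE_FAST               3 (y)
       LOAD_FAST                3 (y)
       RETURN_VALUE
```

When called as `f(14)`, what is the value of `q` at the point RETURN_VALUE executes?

LOAD_CONST → push 9. Stack: [9]
LOAD_FAST a → push 14. Stack: [9, 14]
BINARY_OP // → 9 // 14 = 0. Stack: [0]
LOAD_CONST → push 9. Stack: [0, 9]
BINARY_OP // → 0 // 9 = 0. Stack: [0]
STORE_FAST v → v=0. Stack: []
LOAD_CONST → push 3. Stack: [3]
LOAD_FAST a → push 14. Stack: [3, 14]
BINARY_OP & → 3 & 14 = 2. Stack: [2]
LOAD_CONST → push 11. Stack: [2, 11]
BINARY_OP + → 2 + 11 = 13. Stack: [13]
STORE_FAST v → v=13. Stack: []
LOAD_FAST a → push 14. Stack: [14]
LOAD_CONST → push 6. Stack: [14, 6]
BINARY_OP & → 14 & 6 = 6. Stack: [6]
LOAD_FAST v → push 13. Stack: [6, 13]
LOAD_CONST → push 8. Stack: [6, 13, 8]
BINARY_OP * → 13 * 8 = 104. Stack: [6, 104]
BINARY_OP % → 6 % 104 = 6. Stack: [6]
STORE_FAST q → q=6. Stack: []
LOAD_FAST_LOAD_FAST v,q → push 13,6. Stack: [13, 6]
BINARY_OP // → 13 // 6 = 2. Stack: [2]
LOAD_FAST q → push 6. Stack: [2, 6]
LOAD_CONST → push 5. Stack: [2, 6, 5]
BINARY_OP // → 6 // 5 = 1. Stack: [2, 1]
BINARY_OP * → 2 * 1 = 2. Stack: [2]
STORE_FAST y → y=2. Stack: []
LOAD_FAST y → push 2. Stack: [2]
RETURN_VALUE → return 2.

6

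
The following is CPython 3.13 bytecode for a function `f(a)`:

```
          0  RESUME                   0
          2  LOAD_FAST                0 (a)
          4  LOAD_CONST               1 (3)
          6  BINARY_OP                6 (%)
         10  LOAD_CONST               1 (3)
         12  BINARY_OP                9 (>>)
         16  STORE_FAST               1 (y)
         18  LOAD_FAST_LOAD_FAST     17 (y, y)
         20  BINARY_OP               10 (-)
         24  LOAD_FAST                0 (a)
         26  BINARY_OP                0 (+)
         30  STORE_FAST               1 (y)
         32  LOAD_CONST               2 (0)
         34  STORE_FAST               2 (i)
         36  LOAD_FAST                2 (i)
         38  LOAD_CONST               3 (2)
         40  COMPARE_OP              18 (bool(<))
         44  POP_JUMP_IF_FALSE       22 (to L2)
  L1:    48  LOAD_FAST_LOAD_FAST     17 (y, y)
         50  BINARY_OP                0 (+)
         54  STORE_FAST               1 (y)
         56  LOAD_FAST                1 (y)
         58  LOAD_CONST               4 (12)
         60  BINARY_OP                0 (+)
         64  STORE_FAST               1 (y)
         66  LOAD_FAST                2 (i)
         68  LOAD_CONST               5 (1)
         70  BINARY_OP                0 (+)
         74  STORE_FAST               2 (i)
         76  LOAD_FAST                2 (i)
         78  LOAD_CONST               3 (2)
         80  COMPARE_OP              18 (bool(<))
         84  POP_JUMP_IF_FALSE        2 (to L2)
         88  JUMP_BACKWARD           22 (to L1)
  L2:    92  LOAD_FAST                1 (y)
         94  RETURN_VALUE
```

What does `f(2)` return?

LOAD_FAST a → push 2. Stack: [2]
LOAD_CONST → push 3. Stack: [2, 3]
BINARY_OP % → 2 % 3 = 2. Stack: [2]
LOAD_CONST → push 3. Stack: [2, 3]
BINARY_OP >> → 2 >> 3 = 0. Stack: [0]
STORE_FAST y → y=0. Stack: []
LOAD_FAST_LOAD_FAST y,y → push 0,0. Stack: [0, 0]
BINARY_OP - → 0 - 0 = 0. Stack: [0]
LOAD_FAST a → push 2. Stack: [0, 2]
BINARY_OP + → 0 + 2 = 2. Stack: [2]
STORE_FAST y → y=2. Stack: []
LOAD_CONST → push 0. Stack: [0]
STORE_FAST i → i=0. Stack: []
LOAD_FAST i → push 0. Stack: [0]
LOAD_CONST → push 2. Stack: [0, 2]
COMPARE_OP bool(<) → 0 vs 2 = True. Stack: [True]
POP_JUMP_IF_FALSE → pop True; no jump. Stack: []
LOAD_FAST_LOAD_FAST y,y → push 2,2. Stack: [2, 2]
BINARY_OP + → 2 + 2 = 4. Stack: [4]
STORE_FAST y → y=4. Stack: []
LOAD_FAST y → push 4. Stack: [4]
LOAD_CONST → push 12. Stack: [4, 12]
BINARY_OP + → 4 + 12 = 16. Stack: [16]
STORE_FAST y → y=16. Stack: []
LOAD_FAST i → push 0. Stack: [0]
LOAD_CONST → push 1. Stack: [0, 1]
BINARY_OP + → 0 + 1 = 1. Stack: [1]
STORE_FAST i → i=1. Stack: []
LOAD_FAST i → push 1. Stack: [1]
LOAD_CONST → push 2. Stack: [1, 2]
COMPARE_OP bool(<) → 1 vs 2 = True. Stack: [True]
POP_JUMP_IF_FALSE → pop True; no jump. Stack: []
LOAD_FAST_LOAD_FAST y,y → push 16,16. Stack: [16, 16]
BINARY_OP + → 16 + 16 = 32. Stack: [32]
STORE_FAST y → y=32. Stack: []
LOAD_FAST y → push 32. Stack: [32]
LOAD_CONST → push 12. Stack: [32, 12]
BINARY_OP + → 32 + 12 = 44. Stack: [44]
STORE_FAST y → y=44. Stack: []
LOAD_FAST i → push 1. Stack: [1]
LOAD_CONST → push 1. Stack: [1, 1]
BINARY_OP + → 1 + 1 = 2. Stack: [2]
STORE_FAST i → i=2. Stack: []
LOAD_FAST i → push 2. Stack: [2]
LOAD_CONST → push 2. Stack: [2, 2]
COMPARE_OP bool(<) → 2 vs 2 = False. Stack: [False]
POP_JUMP_IF_FALSE → pop False; jump. Stack: []
LOAD_FAST y → push 44. Stack: [44]
RETURN_VALUE → return 44.

44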